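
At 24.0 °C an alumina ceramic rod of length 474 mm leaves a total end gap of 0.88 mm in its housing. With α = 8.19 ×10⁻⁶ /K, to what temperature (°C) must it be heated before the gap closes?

α·L₀·ΔT = 0.88 mm ⇒ ΔT = 0.88 / (8.19×10⁻⁶ × 474.0) = 226.7 K.
T = 24.0 + 226.7 = 250.7 °C.

251 °C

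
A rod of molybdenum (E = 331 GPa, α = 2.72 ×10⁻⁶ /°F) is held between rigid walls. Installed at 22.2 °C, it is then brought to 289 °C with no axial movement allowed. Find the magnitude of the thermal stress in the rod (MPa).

432 MPa

α = 2.72×10⁻⁶/°F × 9/5 = 4.90×10⁻⁶/K.
ΔT = 266.8 K. Constrained thermal stress σ = E·α·ΔT = 331.0×10³ MPa × 4.90×10⁻⁶ × 266.8 = 432 MPa (compressive).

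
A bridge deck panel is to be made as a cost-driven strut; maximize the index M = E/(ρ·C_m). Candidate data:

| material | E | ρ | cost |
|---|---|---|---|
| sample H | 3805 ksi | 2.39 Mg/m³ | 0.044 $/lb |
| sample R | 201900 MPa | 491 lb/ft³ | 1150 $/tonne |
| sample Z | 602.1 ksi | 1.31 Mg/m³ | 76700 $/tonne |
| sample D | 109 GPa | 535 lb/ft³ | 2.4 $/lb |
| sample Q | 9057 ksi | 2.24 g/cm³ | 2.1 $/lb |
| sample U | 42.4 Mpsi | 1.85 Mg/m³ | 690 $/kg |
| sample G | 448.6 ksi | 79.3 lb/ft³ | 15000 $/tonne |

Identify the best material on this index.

In SI units:
  sample H: E = 26.23 GPa, ρ = 2390 kg/m³, cost = 0.09700 $/kg
  sample R: E = 201.9 GPa, ρ = 7865 kg/m³, cost = 1.150 $/kg
  sample Z: E = 4.151 GPa, ρ = 1310 kg/m³, cost = 76.70 $/kg
  sample D: E = 109.0 GPa, ρ = 8570 kg/m³, cost = 5.291 $/kg
  sample Q: E = 62.45 GPa, ρ = 2240 kg/m³, cost = 4.630 $/kg
  sample U: E = 292.3 GPa, ρ = 1850 kg/m³, cost = 690.0 $/kg
  sample G: E = 3.093 GPa, ρ = 1270 kg/m³, cost = 15.00 $/kg
  sample H: M = 113 MN·m per $
  sample R: M = 22.3 MN·m per $
  sample Q: M = 6.02 MN·m per $
  sample D: M = 2.40 MN·m per $
  sample U: M = 0.229 MN·m per $
  sample G: M = 0.162 MN·m per $
  sample Z: M = 0.0413 MN·m per $
The maximum is for sample H.

sample H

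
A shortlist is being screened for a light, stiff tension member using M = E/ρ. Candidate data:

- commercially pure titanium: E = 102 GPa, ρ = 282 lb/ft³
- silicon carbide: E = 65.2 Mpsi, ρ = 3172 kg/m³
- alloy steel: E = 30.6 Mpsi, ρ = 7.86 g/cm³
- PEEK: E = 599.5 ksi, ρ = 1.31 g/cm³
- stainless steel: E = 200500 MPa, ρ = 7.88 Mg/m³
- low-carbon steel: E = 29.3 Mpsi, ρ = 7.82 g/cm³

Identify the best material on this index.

silicon carbide

Convert each candidate to consistent units, then evaluate M:
  commercially pure titanium: E = 102.0 GPa, ρ = 4517 kg/m³
  silicon carbide: E = 449.5 GPa, ρ = 3172 kg/m³
  alloy steel: E = 211.0 GPa, ρ = 7860 kg/m³
  PEEK: E = 4.133 GPa, ρ = 1310 kg/m³
  stainless steel: E = 200.5 GPa, ρ = 7880 kg/m³
  low-carbon steel: E = 202.0 GPa, ρ = 7820 kg/m³
  silicon carbide: M = 142 MN·m/kg
  alloy steel: M = 26.8 MN·m/kg
  low-carbon steel: M = 25.8 MN·m/kg
  stainless steel: M = 25.4 MN·m/kg
  commercially pure titanium: M = 22.6 MN·m/kg
  PEEK: M = 3.16 MN·m/kg
Silicon carbide has the largest M.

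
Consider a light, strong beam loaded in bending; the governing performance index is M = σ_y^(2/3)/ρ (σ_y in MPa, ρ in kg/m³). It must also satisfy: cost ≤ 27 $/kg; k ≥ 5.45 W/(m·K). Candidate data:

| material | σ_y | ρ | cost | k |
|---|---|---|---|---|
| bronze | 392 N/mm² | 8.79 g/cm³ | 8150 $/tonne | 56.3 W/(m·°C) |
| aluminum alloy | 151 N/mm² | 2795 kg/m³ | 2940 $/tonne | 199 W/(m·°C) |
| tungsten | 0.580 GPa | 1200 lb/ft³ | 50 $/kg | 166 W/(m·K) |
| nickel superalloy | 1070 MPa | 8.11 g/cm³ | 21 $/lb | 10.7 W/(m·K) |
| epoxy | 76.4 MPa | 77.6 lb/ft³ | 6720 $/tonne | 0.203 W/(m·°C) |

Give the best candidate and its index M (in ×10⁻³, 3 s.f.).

Screen on constraints: cost ≤ 27 $/kg; k ≥ 5.45 W/(m·K). Survivors: bronze, aluminum alloy.
Putting every candidate on a common basis:
  bronze: σ_y = 392.0 MPa, ρ = 8790 kg/m³
  aluminum alloy: σ_y = 151.0 MPa, ρ = 2795 kg/m³
  aluminum alloy: M = 10.1×10⁻³
  bronze: M = 6.09×10⁻³
Aluminum alloy has the largest M.

aluminum alloy, M = 10.1×10⁻³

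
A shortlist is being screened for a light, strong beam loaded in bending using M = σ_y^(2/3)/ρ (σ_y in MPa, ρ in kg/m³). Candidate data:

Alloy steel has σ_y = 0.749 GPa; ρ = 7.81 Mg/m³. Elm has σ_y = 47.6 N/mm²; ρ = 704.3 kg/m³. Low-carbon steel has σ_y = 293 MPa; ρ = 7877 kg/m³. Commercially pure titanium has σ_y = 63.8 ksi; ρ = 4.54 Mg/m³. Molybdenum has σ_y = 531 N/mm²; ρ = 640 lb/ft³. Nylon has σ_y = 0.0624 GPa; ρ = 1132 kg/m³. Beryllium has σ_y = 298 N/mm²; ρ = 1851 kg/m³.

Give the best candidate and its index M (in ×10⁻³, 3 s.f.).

Normalizing units and computing the index:
  alloy steel: σ_y = 749.0 MPa, ρ = 7810 kg/m³
  elm: σ_y = 47.60 MPa, ρ = 704.3 kg/m³
  low-carbon steel: σ_y = 293.0 MPa, ρ = 7877 kg/m³
  commercially pure titanium: σ_y = 439.9 MPa, ρ = 4540 kg/m³
  molybdenum: σ_y = 531.0 MPa, ρ = 10250 kg/m³
  nylon: σ_y = 62.40 MPa, ρ = 1132 kg/m³
  beryllium: σ_y = 298.0 MPa, ρ = 1851 kg/m³
  beryllium: M = 24.1×10⁻³
  elm: M = 18.6×10⁻³
  nylon: M = 13.9×10⁻³
  commercially pure titanium: M = 12.7×10⁻³
  alloy steel: M = 10.6×10⁻³
  molybdenum: M = 6.40×10⁻³
  low-carbon steel: M = 5.60×10⁻³
Beryllium has the largest M.

beryllium, M = 24.1×10⁻³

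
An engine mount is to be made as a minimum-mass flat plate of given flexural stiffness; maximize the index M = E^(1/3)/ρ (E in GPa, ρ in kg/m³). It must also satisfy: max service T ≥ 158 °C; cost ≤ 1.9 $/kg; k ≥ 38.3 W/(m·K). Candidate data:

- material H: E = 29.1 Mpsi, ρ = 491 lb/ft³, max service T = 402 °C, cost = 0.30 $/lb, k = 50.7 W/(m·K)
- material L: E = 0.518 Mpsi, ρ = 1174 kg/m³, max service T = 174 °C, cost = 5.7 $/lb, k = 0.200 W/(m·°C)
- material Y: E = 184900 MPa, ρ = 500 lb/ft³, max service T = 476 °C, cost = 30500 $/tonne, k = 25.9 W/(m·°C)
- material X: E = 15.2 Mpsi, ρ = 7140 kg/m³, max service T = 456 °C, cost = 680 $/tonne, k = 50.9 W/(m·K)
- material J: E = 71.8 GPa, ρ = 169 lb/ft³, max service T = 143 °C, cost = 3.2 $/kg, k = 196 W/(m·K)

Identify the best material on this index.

Screen on constraints: max service T ≥ 158 °C; cost ≤ 1.9 $/kg; k ≥ 38.3 W/(m·K). Survivors: material H, material X.
After converting to SI:
  material H: E = 200.6 GPa, ρ = 7865 kg/m³
  material X: E = 104.8 GPa, ρ = 7140 kg/m³
  material H: M = 0.744×10⁻³
  material X: M = 0.660×10⁻³
The maximum is for material H.

material H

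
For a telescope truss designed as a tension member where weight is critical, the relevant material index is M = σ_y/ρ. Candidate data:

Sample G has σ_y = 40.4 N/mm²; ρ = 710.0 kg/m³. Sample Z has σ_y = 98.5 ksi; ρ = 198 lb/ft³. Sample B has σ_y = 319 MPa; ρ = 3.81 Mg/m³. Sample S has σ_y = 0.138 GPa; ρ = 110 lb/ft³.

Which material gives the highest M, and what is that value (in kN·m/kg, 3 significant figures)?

Normalizing units and computing the index:
  sample G: σ_y = 40.40 MPa, ρ = 710.0 kg/m³
  sample Z: σ_y = 679.1 MPa, ρ = 3172 kg/m³
  sample B: σ_y = 319.0 MPa, ρ = 3810 kg/m³
  sample S: σ_y = 138.0 MPa, ρ = 1762 kg/m³
  sample Z: M = 214 kN·m/kg
  sample B: M = 83.7 kN·m/kg
  sample S: M = 78.3 kN·m/kg
  sample G: M = 56.9 kN·m/kg
The maximum is for sample Z.

sample Z, M = 214 kN·m/kg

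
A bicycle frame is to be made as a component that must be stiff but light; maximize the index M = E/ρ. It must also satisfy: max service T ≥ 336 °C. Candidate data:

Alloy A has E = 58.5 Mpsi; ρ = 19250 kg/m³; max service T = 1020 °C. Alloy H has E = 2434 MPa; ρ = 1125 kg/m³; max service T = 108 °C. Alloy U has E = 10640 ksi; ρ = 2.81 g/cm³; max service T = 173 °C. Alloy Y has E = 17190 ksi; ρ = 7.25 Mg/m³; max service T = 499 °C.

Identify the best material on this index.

Screen on constraints: max service T ≥ 336 °C. Survivors: alloy A, alloy Y.
In SI units:
  alloy A: E = 403.3 GPa, ρ = 19250 kg/m³
  alloy Y: E = 118.5 GPa, ρ = 7250 kg/m³
  alloy A: M = 21.0 MN·m/kg
  alloy Y: M = 16.3 MN·m/kg
Alloy A has the largest M.

alloy A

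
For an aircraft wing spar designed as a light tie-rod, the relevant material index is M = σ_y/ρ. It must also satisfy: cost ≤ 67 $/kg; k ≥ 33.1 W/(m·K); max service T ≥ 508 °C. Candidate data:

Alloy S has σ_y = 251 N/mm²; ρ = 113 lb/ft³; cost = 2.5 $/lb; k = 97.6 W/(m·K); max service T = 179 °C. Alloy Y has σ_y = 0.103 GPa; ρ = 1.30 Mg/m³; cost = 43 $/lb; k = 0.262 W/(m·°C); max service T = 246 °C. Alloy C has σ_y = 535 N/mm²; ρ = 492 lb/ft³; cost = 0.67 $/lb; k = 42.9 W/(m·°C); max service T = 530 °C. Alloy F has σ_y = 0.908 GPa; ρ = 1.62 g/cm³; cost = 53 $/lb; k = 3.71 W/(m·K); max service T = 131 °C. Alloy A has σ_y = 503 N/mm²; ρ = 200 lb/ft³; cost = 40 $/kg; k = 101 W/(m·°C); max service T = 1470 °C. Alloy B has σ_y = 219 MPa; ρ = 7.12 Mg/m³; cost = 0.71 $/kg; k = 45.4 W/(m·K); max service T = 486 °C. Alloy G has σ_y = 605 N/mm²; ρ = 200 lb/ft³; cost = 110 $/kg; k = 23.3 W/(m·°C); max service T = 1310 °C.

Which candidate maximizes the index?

Screen on constraints: cost ≤ 67 $/kg; k ≥ 33.1 W/(m·K); max service T ≥ 508 °C. Survivors: alloy C, alloy A.
Convert each candidate to consistent units, then evaluate M:
  alloy C: σ_y = 535.0 MPa, ρ = 7881 kg/m³
  alloy A: σ_y = 503.0 MPa, ρ = 3204 kg/m³
  alloy A: M = 157 kN·m/kg
  alloy C: M = 67.9 kN·m/kg
The maximum is for alloy A.

alloy A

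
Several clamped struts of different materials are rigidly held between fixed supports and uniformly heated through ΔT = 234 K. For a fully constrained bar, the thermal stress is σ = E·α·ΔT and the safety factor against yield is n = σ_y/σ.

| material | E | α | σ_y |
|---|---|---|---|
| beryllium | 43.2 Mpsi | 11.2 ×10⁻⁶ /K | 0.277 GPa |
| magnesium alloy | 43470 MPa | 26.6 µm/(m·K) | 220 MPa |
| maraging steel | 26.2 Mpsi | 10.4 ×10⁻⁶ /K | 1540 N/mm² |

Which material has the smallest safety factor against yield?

Converting E to GPa, α to ×10⁻⁶/K, σ_y to MPa, then σ and n for each:
  beryllium: E = 297.9, α = 11.2, σ_y = 277.0 → σ = 781 MPa, n = 0.355
  magnesium alloy: E = 43.47, α = 26.6, σ_y = 220.0 → σ = 271 MPa, n = 0.813
  maraging steel: E = 180.6, α = 10.4, σ_y = 1540 → σ = 440 MPa, n = 3.50
The minimum is beryllium at n = 0.355.

beryllium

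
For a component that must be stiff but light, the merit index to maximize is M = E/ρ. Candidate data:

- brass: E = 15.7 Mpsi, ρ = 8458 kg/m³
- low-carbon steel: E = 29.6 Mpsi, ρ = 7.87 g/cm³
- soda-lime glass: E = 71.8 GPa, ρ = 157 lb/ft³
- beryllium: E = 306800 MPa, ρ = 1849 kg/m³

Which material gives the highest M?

beryllium

Putting every candidate on a common basis:
  brass: E = 108.2 GPa, ρ = 8458 kg/m³
  low-carbon steel: E = 204.1 GPa, ρ = 7870 kg/m³
  soda-lime glass: E = 71.80 GPa, ρ = 2515 kg/m³
  beryllium: E = 306.8 GPa, ρ = 1849 kg/m³
  beryllium: M = 166 MN·m/kg
  soda-lime glass: M = 28.5 MN·m/kg
  low-carbon steel: M = 25.9 MN·m/kg
  brass: M = 12.8 MN·m/kg
Beryllium has the largest M.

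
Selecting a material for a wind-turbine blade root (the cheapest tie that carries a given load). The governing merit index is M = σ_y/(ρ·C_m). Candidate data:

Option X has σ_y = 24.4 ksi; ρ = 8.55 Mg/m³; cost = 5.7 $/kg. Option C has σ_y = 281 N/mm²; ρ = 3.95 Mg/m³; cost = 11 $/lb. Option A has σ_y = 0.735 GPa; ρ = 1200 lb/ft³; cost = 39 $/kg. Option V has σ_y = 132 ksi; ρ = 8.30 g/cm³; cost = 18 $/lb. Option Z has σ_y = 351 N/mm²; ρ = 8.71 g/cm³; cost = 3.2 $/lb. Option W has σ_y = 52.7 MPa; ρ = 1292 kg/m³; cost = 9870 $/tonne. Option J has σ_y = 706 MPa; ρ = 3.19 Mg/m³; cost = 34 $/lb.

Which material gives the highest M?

option Z

Convert each candidate to consistent units, then evaluate M:
  option X: σ_y = 168.2 MPa, ρ = 8550 kg/m³, cost = 5.700 $/kg
  option C: σ_y = 281.0 MPa, ρ = 3950 kg/m³, cost = 24.25 $/kg
  option A: σ_y = 735.0 MPa, ρ = 19220 kg/m³, cost = 39.00 $/kg
  option V: σ_y = 910.1 MPa, ρ = 8300 kg/m³, cost = 39.68 $/kg
  option Z: σ_y = 351.0 MPa, ρ = 8710 kg/m³, cost = 7.055 $/kg
  option W: σ_y = 52.70 MPa, ρ = 1292 kg/m³, cost = 9.870 $/kg
  option J: σ_y = 706.0 MPa, ρ = 3190 kg/m³, cost = 74.96 $/kg
  option Z: M = 5.71 kN·m per $
  option W: M = 4.13 kN·m per $
  option X: M = 3.45 kN·m per $
  option J: M = 2.95 kN·m per $
  option C: M = 2.93 kN·m per $
  option V: M = 2.76 kN·m per $
  option A: M = 0.980 kN·m per $
The maximum is for option Z.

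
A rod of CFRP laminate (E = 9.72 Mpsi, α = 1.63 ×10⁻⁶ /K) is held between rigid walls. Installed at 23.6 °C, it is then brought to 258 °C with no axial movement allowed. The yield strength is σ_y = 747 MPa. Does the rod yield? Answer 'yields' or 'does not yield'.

E = 9.72 Mpsi = 67.02 GPa.
ΔT = 234.4 K. Constrained thermal stress σ = E·α·ΔT = 67.02×10³ MPa × 1.63×10⁻⁶ × 234.4 = 25.6 MPa (compressive).
Compare to σ_y = 747 MPa: σ < σ_y, so it does not yield.

does not yield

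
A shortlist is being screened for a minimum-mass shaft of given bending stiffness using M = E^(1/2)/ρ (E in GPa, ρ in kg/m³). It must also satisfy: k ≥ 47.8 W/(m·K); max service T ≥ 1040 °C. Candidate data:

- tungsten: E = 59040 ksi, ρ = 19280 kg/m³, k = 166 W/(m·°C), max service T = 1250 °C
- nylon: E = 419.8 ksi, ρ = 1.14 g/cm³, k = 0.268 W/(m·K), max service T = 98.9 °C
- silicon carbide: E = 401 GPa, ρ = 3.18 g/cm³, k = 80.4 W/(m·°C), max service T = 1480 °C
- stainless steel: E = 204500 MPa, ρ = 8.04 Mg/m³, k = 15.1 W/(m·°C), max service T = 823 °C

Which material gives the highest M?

Screen on constraints: k ≥ 47.8 W/(m·K); max service T ≥ 1040 °C. Survivors: tungsten, silicon carbide.
After converting to SI:
  tungsten: E = 407.1 GPa, ρ = 19280 kg/m³
  silicon carbide: E = 401.0 GPa, ρ = 3180 kg/m³
  silicon carbide: M = 6.30×10⁻³
  tungsten: M = 1.05×10⁻³
Silicon carbide has the largest M.

silicon carbide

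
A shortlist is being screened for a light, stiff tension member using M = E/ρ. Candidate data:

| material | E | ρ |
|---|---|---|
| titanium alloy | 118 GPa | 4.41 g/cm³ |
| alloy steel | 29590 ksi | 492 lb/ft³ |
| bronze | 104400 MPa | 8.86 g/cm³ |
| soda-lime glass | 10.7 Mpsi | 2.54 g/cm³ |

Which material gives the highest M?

In SI units:
  titanium alloy: E = 118.0 GPa, ρ = 4410 kg/m³
  alloy steel: E = 204.0 GPa, ρ = 7881 kg/m³
  bronze: E = 104.4 GPa, ρ = 8860 kg/m³
  soda-lime glass: E = 73.77 GPa, ρ = 2540 kg/m³
  soda-lime glass: M = 29.0 MN·m/kg
  titanium alloy: M = 26.8 MN·m/kg
  alloy steel: M = 25.9 MN·m/kg
  bronze: M = 11.8 MN·m/kg
Highest index: soda-lime glass.

soda-lime glass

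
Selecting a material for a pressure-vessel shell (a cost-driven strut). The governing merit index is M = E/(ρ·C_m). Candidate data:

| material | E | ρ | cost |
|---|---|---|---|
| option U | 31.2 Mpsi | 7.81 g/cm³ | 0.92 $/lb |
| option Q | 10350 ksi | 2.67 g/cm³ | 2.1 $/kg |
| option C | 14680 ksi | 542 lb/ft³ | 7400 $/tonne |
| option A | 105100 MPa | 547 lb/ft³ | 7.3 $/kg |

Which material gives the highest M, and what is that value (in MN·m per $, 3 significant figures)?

Convert each candidate to consistent units, then evaluate M:
  option U: E = 215.1 GPa, ρ = 7810 kg/m³, cost = 2.028 $/kg
  option Q: E = 71.36 GPa, ρ = 2670 kg/m³, cost = 2.100 $/kg
  option C: E = 101.2 GPa, ρ = 8682 kg/m³, cost = 7.400 $/kg
  option A: E = 105.1 GPa, ρ = 8762 kg/m³, cost = 7.300 $/kg
  option U: M = 13.6 MN·m per $
  option Q: M = 12.7 MN·m per $
  option A: M = 1.64 MN·m per $
  option C: M = 1.58 MN·m per $
Highest index: option U.

option U, M = 13.6 MN·m per $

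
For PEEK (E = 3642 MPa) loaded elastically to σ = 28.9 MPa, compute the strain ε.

E = 3642 MPa = 3.642 GPa = 3642 MPa.
ε = σ/E = 28.9 / 3642 = 7.94×10⁻³.

7.94×10⁻³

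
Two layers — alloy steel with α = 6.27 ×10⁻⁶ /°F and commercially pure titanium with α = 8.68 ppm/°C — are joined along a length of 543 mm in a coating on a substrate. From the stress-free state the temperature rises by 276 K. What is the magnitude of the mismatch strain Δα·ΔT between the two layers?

alloy steel: α = 6.27×10⁻⁶/°F × 9/5 = 11.3×10⁻⁶/K.
Δα = |11.3 − 8.68|×10⁻⁶/K = 2.61×10⁻⁶/K.
Mismatch strain = Δα·ΔT = 2.61×10⁻⁶ × 276.0 = 7.19×10⁻⁴.

7.19×10⁻⁴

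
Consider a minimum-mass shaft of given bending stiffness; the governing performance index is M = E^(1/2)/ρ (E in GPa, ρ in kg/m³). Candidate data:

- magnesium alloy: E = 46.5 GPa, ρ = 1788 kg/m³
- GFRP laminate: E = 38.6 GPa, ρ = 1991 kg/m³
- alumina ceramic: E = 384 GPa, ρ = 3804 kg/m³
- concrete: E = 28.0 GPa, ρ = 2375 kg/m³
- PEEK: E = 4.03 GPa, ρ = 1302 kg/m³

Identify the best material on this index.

alumina ceramic

Evaluate M for each candidate:
  alumina ceramic: M = 5.15×10⁻³
  magnesium alloy: M = 3.81×10⁻³
  GFRP laminate: M = 3.12×10⁻³
  concrete: M = 2.23×10⁻³
  PEEK: M = 1.54×10⁻³
The maximum is for alumina ceramic.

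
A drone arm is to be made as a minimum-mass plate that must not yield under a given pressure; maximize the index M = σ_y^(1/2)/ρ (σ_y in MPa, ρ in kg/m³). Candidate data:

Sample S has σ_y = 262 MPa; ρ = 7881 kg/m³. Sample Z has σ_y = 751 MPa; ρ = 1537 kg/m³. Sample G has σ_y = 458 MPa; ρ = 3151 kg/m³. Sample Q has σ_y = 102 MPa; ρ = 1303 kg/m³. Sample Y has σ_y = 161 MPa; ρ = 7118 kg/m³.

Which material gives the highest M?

sample Z

Evaluate M for each candidate:
  sample Z: M = 17.8×10⁻³
  sample Q: M = 7.75×10⁻³
  sample G: M = 6.79×10⁻³
  sample S: M = 2.05×10⁻³
  sample Y: M = 1.78×10⁻³
Highest index: sample Z.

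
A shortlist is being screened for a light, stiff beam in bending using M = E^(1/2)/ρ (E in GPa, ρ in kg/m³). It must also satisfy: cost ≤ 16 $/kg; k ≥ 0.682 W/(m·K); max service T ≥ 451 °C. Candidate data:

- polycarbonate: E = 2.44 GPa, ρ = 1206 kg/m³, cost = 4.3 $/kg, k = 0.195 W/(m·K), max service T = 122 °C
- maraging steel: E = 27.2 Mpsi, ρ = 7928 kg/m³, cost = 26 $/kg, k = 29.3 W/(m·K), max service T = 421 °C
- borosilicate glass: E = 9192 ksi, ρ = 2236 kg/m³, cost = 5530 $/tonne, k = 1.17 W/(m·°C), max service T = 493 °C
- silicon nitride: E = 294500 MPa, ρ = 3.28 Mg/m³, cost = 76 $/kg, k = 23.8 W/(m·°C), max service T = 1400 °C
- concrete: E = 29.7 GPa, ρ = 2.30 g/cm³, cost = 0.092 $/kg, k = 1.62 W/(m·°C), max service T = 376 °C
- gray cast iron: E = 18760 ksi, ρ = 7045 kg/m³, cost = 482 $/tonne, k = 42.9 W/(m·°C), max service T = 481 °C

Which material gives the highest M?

borosilicate glass

Screen on constraints: cost ≤ 16 $/kg; k ≥ 0.682 W/(m·K); max service T ≥ 451 °C. Survivors: borosilicate glass, gray cast iron.
In SI units:
  borosilicate glass: E = 63.38 GPa, ρ = 2236 kg/m³
  gray cast iron: E = 129.3 GPa, ρ = 7045 kg/m³
  borosilicate glass: M = 3.56×10⁻³
  gray cast iron: M = 1.61×10⁻³
The maximum is for borosilicate glass.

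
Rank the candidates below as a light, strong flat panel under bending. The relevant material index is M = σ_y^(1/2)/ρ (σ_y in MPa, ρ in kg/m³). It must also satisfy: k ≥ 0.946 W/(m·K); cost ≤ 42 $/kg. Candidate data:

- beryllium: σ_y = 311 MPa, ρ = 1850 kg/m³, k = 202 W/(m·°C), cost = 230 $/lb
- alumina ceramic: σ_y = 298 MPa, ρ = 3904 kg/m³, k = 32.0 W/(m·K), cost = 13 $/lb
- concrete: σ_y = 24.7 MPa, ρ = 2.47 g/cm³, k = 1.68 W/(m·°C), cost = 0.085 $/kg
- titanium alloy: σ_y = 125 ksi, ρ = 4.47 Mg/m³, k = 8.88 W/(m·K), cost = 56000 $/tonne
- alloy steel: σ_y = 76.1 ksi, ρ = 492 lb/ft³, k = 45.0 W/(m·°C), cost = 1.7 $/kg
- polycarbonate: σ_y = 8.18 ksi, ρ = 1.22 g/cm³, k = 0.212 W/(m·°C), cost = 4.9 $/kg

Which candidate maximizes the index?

Screen on constraints: k ≥ 0.946 W/(m·K); cost ≤ 42 $/kg. Survivors: alumina ceramic, concrete, alloy steel.
Putting every candidate on a common basis:
  alumina ceramic: σ_y = 298.0 MPa, ρ = 3904 kg/m³
  concrete: σ_y = 24.70 MPa, ρ = 2470 kg/m³
  alloy steel: σ_y = 524.7 MPa, ρ = 7881 kg/m³
  alumina ceramic: M = 4.42×10⁻³
  alloy steel: M = 2.91×10⁻³
  concrete: M = 2.01×10⁻³
Highest index: alumina ceramic.

alumina ceramic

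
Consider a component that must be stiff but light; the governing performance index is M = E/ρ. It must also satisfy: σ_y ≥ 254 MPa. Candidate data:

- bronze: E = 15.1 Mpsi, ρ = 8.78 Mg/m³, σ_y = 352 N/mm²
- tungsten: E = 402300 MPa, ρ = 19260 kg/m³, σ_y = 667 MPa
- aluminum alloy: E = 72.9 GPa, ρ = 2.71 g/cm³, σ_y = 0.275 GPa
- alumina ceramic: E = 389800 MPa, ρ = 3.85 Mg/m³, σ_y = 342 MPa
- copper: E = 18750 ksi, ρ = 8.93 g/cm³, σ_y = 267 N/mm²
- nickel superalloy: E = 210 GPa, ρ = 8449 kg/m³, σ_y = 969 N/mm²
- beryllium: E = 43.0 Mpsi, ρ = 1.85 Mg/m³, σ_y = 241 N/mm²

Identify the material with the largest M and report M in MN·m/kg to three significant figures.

alumina ceramic, M = 101 MN·m/kg

Screen on constraints: σ_y ≥ 254 MPa. Survivors: bronze, tungsten, aluminum alloy, alumina ceramic, copper, nickel superalloy.
Putting every candidate on a common basis:
  bronze: E = 104.1 GPa, ρ = 8780 kg/m³
  tungsten: E = 402.3 GPa, ρ = 19260 kg/m³
  aluminum alloy: E = 72.90 GPa, ρ = 2710 kg/m³
  alumina ceramic: E = 389.8 GPa, ρ = 3850 kg/m³
  copper: E = 129.3 GPa, ρ = 8930 kg/m³
  nickel superalloy: E = 210.0 GPa, ρ = 8449 kg/m³
  alumina ceramic: M = 101 MN·m/kg
  aluminum alloy: M = 26.9 MN·m/kg
  nickel superalloy: M = 24.9 MN·m/kg
  tungsten: M = 20.9 MN·m/kg
  copper: M = 14.5 MN·m/kg
  bronze: M = 11.9 MN·m/kg
Alumina ceramic ranks first.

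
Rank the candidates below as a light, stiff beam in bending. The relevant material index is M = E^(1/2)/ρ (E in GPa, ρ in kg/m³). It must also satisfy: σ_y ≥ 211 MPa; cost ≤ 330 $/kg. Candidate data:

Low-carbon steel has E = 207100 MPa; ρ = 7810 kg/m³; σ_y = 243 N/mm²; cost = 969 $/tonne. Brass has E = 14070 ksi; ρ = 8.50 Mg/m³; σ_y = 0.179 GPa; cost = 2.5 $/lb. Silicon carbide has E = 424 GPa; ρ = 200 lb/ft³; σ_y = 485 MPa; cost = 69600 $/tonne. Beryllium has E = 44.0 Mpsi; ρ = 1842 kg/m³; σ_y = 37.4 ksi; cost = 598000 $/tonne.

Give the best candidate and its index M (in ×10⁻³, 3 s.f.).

Screen on constraints: σ_y ≥ 211 MPa; cost ≤ 330 $/kg. Survivors: low-carbon steel, silicon carbide.
Putting every candidate on a common basis:
  low-carbon steel: E = 207.1 GPa, ρ = 7810 kg/m³
  silicon carbide: E = 424.0 GPa, ρ = 3204 kg/m³
  silicon carbide: M = 6.43×10⁻³
  low-carbon steel: M = 1.84×10⁻³
Highest index: silicon carbide.

silicon carbide, M = 6.43×10⁻³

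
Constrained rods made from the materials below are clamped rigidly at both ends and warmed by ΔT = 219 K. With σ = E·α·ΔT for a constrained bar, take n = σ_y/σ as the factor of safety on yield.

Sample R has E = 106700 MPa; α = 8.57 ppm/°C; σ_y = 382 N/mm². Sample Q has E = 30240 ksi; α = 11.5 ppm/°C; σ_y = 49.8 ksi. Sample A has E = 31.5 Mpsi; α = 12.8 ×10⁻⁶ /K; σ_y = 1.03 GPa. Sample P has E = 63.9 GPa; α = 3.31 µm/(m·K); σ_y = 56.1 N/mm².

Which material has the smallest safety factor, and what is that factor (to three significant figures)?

sample Q, n = 0.654

With everything in SI (GPa, ×10⁻⁶/K, MPa):
  sample R: E = 106.7, α = 8.57, σ_y = 382.0 → σ = 200 MPa, n = 1.91
  sample Q: E = 208.5, α = 11.5, σ_y = 343.4 → σ = 525 MPa, n = 0.654
  sample A: E = 217.2, α = 12.8, σ_y = 1030 → σ = 609 MPa, n = 1.69
  sample P: E = 63.90, α = 3.31, σ_y = 56.10 → σ = 46.3 MPa, n = 1.21
Smallest n: sample Q with n = 0.654.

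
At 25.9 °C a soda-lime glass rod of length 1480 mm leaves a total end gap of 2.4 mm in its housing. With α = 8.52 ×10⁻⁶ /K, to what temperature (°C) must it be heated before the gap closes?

216 °C

α·L₀·ΔT = 2.4 mm ⇒ ΔT = 2.4 / (8.52×10⁻⁶ × 1480.0) = 190.3 K.
T = 25.9 + 190.3 = 216.2 °C.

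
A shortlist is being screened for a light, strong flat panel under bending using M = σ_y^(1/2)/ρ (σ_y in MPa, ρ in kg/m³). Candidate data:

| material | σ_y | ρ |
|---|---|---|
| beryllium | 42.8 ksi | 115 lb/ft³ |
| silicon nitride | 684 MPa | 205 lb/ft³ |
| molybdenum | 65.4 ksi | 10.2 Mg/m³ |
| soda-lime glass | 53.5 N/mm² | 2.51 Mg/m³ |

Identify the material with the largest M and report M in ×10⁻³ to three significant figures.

beryllium, M = 9.33×10⁻³

Convert each candidate to consistent units, then evaluate M:
  beryllium: σ_y = 295.1 MPa, ρ = 1842 kg/m³
  silicon nitride: σ_y = 684.0 MPa, ρ = 3284 kg/m³
  molybdenum: σ_y = 450.9 MPa, ρ = 10200 kg/m³
  soda-lime glass: σ_y = 53.50 MPa, ρ = 2510 kg/m³
  beryllium: M = 9.33×10⁻³
  silicon nitride: M = 7.96×10⁻³
  soda-lime glass: M = 2.91×10⁻³
  molybdenum: M = 2.08×10⁻³
Highest index: beryllium.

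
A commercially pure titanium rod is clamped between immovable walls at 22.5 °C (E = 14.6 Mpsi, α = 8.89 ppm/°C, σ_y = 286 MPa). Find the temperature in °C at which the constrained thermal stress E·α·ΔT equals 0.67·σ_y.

E = 14.6 Mpsi = 100.7 GPa.
E·α·ΔT = 191.6 MPa ⇒ ΔT = 191.6 / (100.7×10³ × 8.89×10⁻⁶) = 214.1 K.
T = 22.5 + 214.1 = 236.6 °C.

237 °C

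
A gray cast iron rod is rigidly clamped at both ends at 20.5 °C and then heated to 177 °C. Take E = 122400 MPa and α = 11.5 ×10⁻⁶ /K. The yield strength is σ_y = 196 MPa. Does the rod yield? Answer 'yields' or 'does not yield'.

yields

E = 122400 MPa = 122.4 GPa.
ΔT = 156.5 K. Constrained thermal stress σ = E·α·ΔT = 122.4×10³ MPa × 11.5×10⁻⁶ × 156.5 = 220 MPa (compressive).
Compare to σ_y = 196 MPa: σ ≥ σ_y, so it yields.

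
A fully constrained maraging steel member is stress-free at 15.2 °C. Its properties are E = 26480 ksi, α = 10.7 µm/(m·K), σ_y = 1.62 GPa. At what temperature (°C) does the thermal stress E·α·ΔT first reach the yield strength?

E = 26480 ksi = 182.6 GPa.
σ_y = 1.62 GPa = 1620 MPa.
E·α·ΔT = 1620 MPa ⇒ ΔT = 1620 / (182.6×10³ × 10.7×10⁻⁶) = 829.3 K.
T = 15.2 + 829.3 = 844.5 °C.

844 °C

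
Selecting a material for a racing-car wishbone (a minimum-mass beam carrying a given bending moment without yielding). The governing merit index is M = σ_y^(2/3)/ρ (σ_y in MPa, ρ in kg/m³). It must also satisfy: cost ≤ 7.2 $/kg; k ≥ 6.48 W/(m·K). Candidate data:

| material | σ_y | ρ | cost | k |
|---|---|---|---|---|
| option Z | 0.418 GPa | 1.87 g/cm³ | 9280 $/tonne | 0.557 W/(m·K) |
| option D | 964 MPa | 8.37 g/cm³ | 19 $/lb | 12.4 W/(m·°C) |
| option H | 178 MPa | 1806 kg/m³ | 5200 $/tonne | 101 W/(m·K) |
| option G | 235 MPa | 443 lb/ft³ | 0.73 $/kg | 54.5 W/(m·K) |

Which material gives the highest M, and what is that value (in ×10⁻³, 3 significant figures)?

Screen on constraints: cost ≤ 7.2 $/kg; k ≥ 6.48 W/(m·K). Survivors: option H, option G.
In SI units:
  option H: σ_y = 178.0 MPa, ρ = 1806 kg/m³
  option G: σ_y = 235.0 MPa, ρ = 7096 kg/m³
  option H: M = 17.5×10⁻³
  option G: M = 5.37×10⁻³
The maximum is for option H.

option H, M = 17.5×10⁻³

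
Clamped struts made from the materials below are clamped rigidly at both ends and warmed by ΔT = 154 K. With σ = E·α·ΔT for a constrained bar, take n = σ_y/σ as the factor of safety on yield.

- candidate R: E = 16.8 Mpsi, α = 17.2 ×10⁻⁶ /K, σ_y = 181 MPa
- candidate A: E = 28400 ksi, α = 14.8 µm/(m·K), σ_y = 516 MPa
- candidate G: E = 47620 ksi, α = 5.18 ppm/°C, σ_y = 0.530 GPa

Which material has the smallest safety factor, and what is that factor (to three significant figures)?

Per material, after unit conversion:
  candidate R: E = 115.8, α = 17.2, σ_y = 181.0 → σ = 307 MPa, n = 0.590
  candidate A: E = 195.8, α = 14.8, σ_y = 516.0 → σ = 446 MPa, n = 1.16
  candidate G: E = 328.3, α = 5.18, σ_y = 530.0 → σ = 262 MPa, n = 2.02
Candidate R has the lowest safety factor, n = 0.590.

candidate R, n = 0.590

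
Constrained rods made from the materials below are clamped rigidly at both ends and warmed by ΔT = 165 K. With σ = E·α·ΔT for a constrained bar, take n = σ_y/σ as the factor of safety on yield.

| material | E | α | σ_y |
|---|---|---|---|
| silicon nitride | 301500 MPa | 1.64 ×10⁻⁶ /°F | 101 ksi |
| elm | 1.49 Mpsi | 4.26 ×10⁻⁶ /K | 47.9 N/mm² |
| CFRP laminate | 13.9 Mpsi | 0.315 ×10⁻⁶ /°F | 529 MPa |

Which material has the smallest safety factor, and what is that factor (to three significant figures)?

silicon nitride, n = 4.74

With everything in SI (GPa, ×10⁻⁶/K, MPa):
  silicon nitride: E = 301.5, α = 2.95, σ_y = 696.4 → σ = 147 MPa, n = 4.74
  elm: E = 10.27, α = 4.26, σ_y = 47.90 → σ = 7.22 MPa, n = 6.63
  CFRP laminate: E = 95.84, α = 0.567, σ_y = 529.0 → σ = 8.97 MPa, n = 59.0
Silicon nitride has the lowest safety factor, n = 4.74.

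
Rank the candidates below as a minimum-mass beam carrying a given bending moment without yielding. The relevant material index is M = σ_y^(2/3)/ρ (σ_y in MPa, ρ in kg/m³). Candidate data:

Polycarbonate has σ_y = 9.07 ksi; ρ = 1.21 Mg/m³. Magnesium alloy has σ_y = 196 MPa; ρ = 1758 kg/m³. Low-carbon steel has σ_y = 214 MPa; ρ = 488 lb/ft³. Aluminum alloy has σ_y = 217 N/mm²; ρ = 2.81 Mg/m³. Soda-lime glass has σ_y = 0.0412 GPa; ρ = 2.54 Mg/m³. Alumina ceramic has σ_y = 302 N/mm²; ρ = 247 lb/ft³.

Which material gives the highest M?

magnesium alloy

In SI units:
  polycarbonate: σ_y = 62.54 MPa, ρ = 1210 kg/m³
  magnesium alloy: σ_y = 196.0 MPa, ρ = 1758 kg/m³
  low-carbon steel: σ_y = 214.0 MPa, ρ = 7817 kg/m³
  aluminum alloy: σ_y = 217.0 MPa, ρ = 2810 kg/m³
  soda-lime glass: σ_y = 41.20 MPa, ρ = 2540 kg/m³
  alumina ceramic: σ_y = 302.0 MPa, ρ = 3957 kg/m³
  magnesium alloy: M = 19.2×10⁻³
  polycarbonate: M = 13.0×10⁻³
  aluminum alloy: M = 12.9×10⁻³
  alumina ceramic: M = 11.4×10⁻³
  soda-lime glass: M = 4.70×10⁻³
  low-carbon steel: M = 4.58×10⁻³
Highest index: magnesium alloy.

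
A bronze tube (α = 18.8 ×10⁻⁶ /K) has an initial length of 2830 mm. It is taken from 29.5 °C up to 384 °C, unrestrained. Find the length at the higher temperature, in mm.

2848.9 mm

ΔT = 384 − 29.5 = 354.5 K.
ΔL = α·L₀·ΔT = 18.8×10⁻⁶ × 2830 mm × 354.5 K = 18.9 mm.
L = L₀ + ΔL = 2830 + 18.9 = 2848.9 mm.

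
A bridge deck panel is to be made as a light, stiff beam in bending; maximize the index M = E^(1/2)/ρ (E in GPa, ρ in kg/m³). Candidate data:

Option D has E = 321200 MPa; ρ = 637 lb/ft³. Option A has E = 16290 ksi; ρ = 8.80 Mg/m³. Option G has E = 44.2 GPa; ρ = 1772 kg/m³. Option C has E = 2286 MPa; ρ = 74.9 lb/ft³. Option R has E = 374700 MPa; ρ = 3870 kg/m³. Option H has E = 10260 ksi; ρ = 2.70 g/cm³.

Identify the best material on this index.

After converting to SI:
  option D: E = 321.2 GPa, ρ = 10200 kg/m³
  option A: E = 112.3 GPa, ρ = 8800 kg/m³
  option G: E = 44.20 GPa, ρ = 1772 kg/m³
  option C: E = 2.286 GPa, ρ = 1200 kg/m³
  option R: E = 374.7 GPa, ρ = 3870 kg/m³
  option H: E = 70.74 GPa, ρ = 2700 kg/m³
  option R: M = 5.00×10⁻³
  option G: M = 3.75×10⁻³
  option H: M = 3.12×10⁻³
  option D: M = 1.76×10⁻³
  option C: M = 1.26×10⁻³
  option A: M = 1.20×10⁻³
Highest index: option R.

option R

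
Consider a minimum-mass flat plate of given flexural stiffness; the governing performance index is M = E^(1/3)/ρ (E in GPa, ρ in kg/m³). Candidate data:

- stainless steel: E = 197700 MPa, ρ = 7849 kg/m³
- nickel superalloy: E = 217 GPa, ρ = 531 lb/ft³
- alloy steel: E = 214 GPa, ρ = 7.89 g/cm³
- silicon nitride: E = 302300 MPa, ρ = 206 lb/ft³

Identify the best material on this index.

silicon nitride

Putting every candidate on a common basis:
  stainless steel: E = 197.7 GPa, ρ = 7849 kg/m³
  nickel superalloy: E = 217.0 GPa, ρ = 8506 kg/m³
  alloy steel: E = 214.0 GPa, ρ = 7890 kg/m³
  silicon nitride: E = 302.3 GPa, ρ = 3300 kg/m³
  silicon nitride: M = 2.03×10⁻³
  alloy steel: M = 0.758×10⁻³
  stainless steel: M = 0.742×10⁻³
  nickel superalloy: M = 0.706×10⁻³
Silicon nitride has the largest M.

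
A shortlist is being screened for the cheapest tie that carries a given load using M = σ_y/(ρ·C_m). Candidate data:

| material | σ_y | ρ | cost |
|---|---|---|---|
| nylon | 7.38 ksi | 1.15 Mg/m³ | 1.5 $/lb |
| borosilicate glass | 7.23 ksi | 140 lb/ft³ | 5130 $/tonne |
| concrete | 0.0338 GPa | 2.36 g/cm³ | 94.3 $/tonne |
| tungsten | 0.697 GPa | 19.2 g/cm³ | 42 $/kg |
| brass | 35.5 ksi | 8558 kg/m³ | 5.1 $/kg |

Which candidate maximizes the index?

concrete

Convert each candidate to consistent units, then evaluate M:
  nylon: σ_y = 50.88 MPa, ρ = 1150 kg/m³, cost = 3.307 $/kg
  borosilicate glass: σ_y = 49.85 MPa, ρ = 2243 kg/m³, cost = 5.130 $/kg
  concrete: σ_y = 33.80 MPa, ρ = 2360 kg/m³, cost = 0.09430 $/kg
  tungsten: σ_y = 697.0 MPa, ρ = 19200 kg/m³, cost = 42.00 $/kg
  brass: σ_y = 244.8 MPa, ρ = 8558 kg/m³, cost = 5.100 $/kg
  concrete: M = 152 kN·m per $
  nylon: M = 13.4 kN·m per $
  brass: M = 5.61 kN·m per $
  borosilicate glass: M = 4.33 kN·m per $
  tungsten: M = 0.864 kN·m per $
The maximum is for concrete.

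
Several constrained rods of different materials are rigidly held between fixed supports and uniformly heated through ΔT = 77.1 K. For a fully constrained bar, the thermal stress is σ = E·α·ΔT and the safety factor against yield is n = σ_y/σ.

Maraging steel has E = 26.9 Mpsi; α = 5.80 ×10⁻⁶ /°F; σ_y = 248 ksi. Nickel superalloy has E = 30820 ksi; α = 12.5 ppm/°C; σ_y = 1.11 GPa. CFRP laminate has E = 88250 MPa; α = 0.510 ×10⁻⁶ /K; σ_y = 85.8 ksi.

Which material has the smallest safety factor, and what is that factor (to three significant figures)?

Converting E to GPa, α to ×10⁻⁶/K, σ_y to MPa, then σ and n for each:
  maraging steel: E = 185.5, α = 10.4, σ_y = 1710 → σ = 149 MPa, n = 11.5
  nickel superalloy: E = 212.5, α = 12.5, σ_y = 1110 → σ = 205 MPa, n = 5.42
  CFRP laminate: E = 88.25, α = 0.510, σ_y = 591.6 → σ = 3.47 MPa, n = 170
Smallest n: nickel superalloy with n = 5.42.

nickel superalloy, n = 5.42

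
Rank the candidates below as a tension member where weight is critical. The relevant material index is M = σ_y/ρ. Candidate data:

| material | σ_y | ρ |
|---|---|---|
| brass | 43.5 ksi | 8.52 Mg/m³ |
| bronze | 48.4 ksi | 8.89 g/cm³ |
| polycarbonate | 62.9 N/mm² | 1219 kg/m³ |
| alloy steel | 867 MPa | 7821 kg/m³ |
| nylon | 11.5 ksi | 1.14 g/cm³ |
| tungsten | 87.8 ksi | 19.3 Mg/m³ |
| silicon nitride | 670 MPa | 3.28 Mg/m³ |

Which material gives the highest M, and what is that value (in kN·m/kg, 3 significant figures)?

silicon nitride, M = 204 kN·m/kg

Convert each candidate to consistent units, then evaluate M:
  brass: σ_y = 299.9 MPa, ρ = 8520 kg/m³
  bronze: σ_y = 333.7 MPa, ρ = 8890 kg/m³
  polycarbonate: σ_y = 62.90 MPa, ρ = 1219 kg/m³
  alloy steel: σ_y = 867.0 MPa, ρ = 7821 kg/m³
  nylon: σ_y = 79.29 MPa, ρ = 1140 kg/m³
  tungsten: σ_y = 605.4 MPa, ρ = 19300 kg/m³
  silicon nitride: σ_y = 670.0 MPa, ρ = 3280 kg/m³
  silicon nitride: M = 204 kN·m/kg
  alloy steel: M = 111 kN·m/kg
  nylon: M = 69.6 kN·m/kg
  polycarbonate: M = 51.6 kN·m/kg
  bronze: M = 37.5 kN·m/kg
  brass: M = 35.2 kN·m/kg
  tungsten: M = 31.4 kN·m/kg
Highest index: silicon nitride.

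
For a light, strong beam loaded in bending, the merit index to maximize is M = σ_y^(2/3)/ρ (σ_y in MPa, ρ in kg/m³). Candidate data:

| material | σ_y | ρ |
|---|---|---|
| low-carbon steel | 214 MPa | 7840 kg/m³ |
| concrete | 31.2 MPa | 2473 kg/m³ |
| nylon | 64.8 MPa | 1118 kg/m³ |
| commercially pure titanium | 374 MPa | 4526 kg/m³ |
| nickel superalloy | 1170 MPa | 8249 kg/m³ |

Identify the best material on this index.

nylon

Per-candidate index values:
  nylon: M = 14.4×10⁻³
  nickel superalloy: M = 13.5×10⁻³
  commercially pure titanium: M = 11.5×10⁻³
  low-carbon steel: M = 4.56×10⁻³
  concrete: M = 4.01×10⁻³
The maximum is for nylon.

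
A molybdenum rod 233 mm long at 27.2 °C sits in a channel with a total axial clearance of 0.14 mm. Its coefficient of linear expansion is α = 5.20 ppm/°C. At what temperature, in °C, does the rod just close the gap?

143 °C

α·L₀·ΔT = 0.14 mm ⇒ ΔT = 0.14 / (5.20×10⁻⁶ × 233.0) = 115.5 K.
T = 27.2 + 115.5 = 142.7 °C.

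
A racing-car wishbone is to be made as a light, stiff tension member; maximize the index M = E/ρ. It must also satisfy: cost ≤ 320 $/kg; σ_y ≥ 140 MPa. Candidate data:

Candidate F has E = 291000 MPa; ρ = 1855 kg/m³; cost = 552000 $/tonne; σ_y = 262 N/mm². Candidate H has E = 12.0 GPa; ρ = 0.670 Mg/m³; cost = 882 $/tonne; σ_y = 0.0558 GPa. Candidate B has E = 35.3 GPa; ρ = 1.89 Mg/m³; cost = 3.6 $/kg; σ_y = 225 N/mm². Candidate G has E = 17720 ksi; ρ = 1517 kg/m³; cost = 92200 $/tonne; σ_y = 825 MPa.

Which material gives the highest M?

candidate G

Screen on constraints: cost ≤ 320 $/kg; σ_y ≥ 140 MPa. Survivors: candidate B, candidate G.
Putting every candidate on a common basis:
  candidate B: E = 35.30 GPa, ρ = 1890 kg/m³
  candidate G: E = 122.2 GPa, ρ = 1517 kg/m³
  candidate G: M = 80.5 MN·m/kg
  candidate B: M = 18.7 MN·m/kg
The maximum is for candidate G.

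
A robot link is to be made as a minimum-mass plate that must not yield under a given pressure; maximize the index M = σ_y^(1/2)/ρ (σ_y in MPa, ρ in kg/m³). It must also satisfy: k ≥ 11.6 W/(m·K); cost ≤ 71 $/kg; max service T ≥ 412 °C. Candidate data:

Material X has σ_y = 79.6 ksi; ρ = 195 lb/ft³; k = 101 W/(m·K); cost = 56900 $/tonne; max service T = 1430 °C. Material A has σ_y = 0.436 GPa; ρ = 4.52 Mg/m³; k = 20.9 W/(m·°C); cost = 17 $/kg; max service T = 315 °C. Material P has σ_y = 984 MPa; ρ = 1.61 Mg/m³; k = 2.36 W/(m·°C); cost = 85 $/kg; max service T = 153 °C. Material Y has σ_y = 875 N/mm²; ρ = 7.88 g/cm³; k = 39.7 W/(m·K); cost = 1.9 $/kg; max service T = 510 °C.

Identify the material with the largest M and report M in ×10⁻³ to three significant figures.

material X, M = 7.50×10⁻³

Screen on constraints: k ≥ 11.6 W/(m·K); cost ≤ 71 $/kg; max service T ≥ 412 °C. Survivors: material X, material Y.
Putting every candidate on a common basis:
  material X: σ_y = 548.8 MPa, ρ = 3124 kg/m³
  material Y: σ_y = 875.0 MPa, ρ = 7880 kg/m³
  material X: M = 7.50×10⁻³
  material Y: M = 3.75×10⁻³
Material X ranks first.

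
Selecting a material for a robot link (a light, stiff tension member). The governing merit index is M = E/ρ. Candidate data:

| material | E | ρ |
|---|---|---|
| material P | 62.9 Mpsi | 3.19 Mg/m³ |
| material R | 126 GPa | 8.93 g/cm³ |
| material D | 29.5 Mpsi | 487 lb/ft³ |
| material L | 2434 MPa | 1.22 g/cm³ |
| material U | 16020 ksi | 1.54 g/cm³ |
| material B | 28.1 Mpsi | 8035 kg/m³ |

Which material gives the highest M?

Normalizing units and computing the index:
  material P: E = 433.7 GPa, ρ = 3190 kg/m³
  material R: E = 126.0 GPa, ρ = 8930 kg/m³
  material D: E = 203.4 GPa, ρ = 7801 kg/m³
  material L: E = 2.434 GPa, ρ = 1220 kg/m³
  material U: E = 110.5 GPa, ρ = 1540 kg/m³
  material B: E = 193.7 GPa, ρ = 8035 kg/m³
  material P: M = 136 MN·m/kg
  material U: M = 71.7 MN·m/kg
  material D: M = 26.1 MN·m/kg
  material B: M = 24.1 MN·m/kg
  material R: M = 14.1 MN·m/kg
  material L: M = 2.00 MN·m/kg
Material P has the largest M.

material P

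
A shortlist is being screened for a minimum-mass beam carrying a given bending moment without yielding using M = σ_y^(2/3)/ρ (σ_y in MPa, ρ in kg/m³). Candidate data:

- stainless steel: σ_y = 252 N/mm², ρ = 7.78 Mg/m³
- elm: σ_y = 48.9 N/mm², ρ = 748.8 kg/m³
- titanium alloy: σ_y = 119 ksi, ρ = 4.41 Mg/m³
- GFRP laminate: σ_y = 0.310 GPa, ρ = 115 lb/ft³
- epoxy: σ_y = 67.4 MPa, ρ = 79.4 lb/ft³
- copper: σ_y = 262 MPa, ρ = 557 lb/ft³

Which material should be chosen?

Convert each candidate to consistent units, then evaluate M:
  stainless steel: σ_y = 252.0 MPa, ρ = 7780 kg/m³
  elm: σ_y = 48.90 MPa, ρ = 748.8 kg/m³
  titanium alloy: σ_y = 820.5 MPa, ρ = 4410 kg/m³
  GFRP laminate: σ_y = 310.0 MPa, ρ = 1842 kg/m³
  epoxy: σ_y = 67.40 MPa, ρ = 1272 kg/m³
  copper: σ_y = 262.0 MPa, ρ = 8922 kg/m³
  GFRP laminate: M = 24.9×10⁻³
  titanium alloy: M = 19.9×10⁻³
  elm: M = 17.9×10⁻³
  epoxy: M = 13.0×10⁻³
  stainless steel: M = 5.13×10⁻³
  copper: M = 4.59×10⁻³
Highest index: GFRP laminate.

GFRP laminate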